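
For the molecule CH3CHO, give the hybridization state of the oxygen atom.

The oxygen atom — 1 σ bond and 2 lone pairs, plus one π bond. Steric number 3, so sp2.

sp2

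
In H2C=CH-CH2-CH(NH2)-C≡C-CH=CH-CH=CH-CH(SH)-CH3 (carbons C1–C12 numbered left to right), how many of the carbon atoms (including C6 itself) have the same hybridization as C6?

2

C6 is sp (two π bonds).
C1: sp2
C2: sp2
C3: sp3
C4: sp3
C5: sp ✓
C6: sp ✓
C7: sp2
C8: sp2
C9: sp2
C10: sp2
C11: sp3
C12: sp3
2 carbons are sp.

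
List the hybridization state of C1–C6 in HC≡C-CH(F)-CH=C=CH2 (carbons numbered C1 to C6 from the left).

C1 sp, C2 sp, C3 sp3, C4 sp2, C5 sp, C6 sp2

C1: 2 σ bonds, plus two π bonds; 2 regions of electron density → sp.
C2: 2 σ bonds, plus two π bonds; 2 regions of electron density → sp.
C3 has 4 σ bonds: steric number 4 → sp3.
C4 is sp2: 3 σ bonds, plus one π bond, 3 electron-density regions.
C5 — 2 σ bonds, plus two π bonds. Steric number 2, so sp.
C6 is sp2: 3 σ bonds, plus one π bond, 3 electron-density regions.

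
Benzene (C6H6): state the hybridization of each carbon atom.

Every ring carbon has three σ bonds and contributes one p electron to the aromatic π system.

sp²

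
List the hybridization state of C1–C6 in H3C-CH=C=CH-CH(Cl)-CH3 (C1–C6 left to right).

C1: 4 σ bonds; 4 regions of electron density → sp3.
C2 — 3 σ bonds, plus one π bond. Steric number 3, so sp2.
C3 carries 2 σ bonds, plus two π bonds, giving a steric number of 2, so it is sp.
C4: 3 σ bonds, plus one π bond; 3 regions of electron density → sp2.
C5 — 4 σ bonds. Steric number 4, so sp3.
C6 — 4 σ bonds. Steric number 4, so sp3.

C1 sp3, C2 sp2, C3 sp, C4 sp2, C5 sp3, C6 sp3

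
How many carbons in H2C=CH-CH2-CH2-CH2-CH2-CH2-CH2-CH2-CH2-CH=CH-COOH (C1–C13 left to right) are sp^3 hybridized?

8

C1: sp2
C2: sp2
C3: sp3 ✓
C4: sp3 ✓
C5: sp3 ✓
C6: sp3 ✓
C7: sp3 ✓
C8: sp3 ✓
C9: sp3 ✓
C10: sp3 ✓
C11: sp2
C12: sp2
C13: sp2
C3, C4, C5, C6, C7, C8, C9, C10 → 8 sp3 carbons.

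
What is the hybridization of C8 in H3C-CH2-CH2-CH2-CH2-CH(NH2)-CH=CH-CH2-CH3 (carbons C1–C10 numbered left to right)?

sp^2

C8 has 3 σ bonds, plus one π bond: steric number 3 → sp2.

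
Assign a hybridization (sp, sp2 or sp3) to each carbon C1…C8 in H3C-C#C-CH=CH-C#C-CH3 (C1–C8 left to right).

C1 sp3, C2 sp, C3 sp, C4 sp2, C5 sp2, C6 sp, C7 sp, C8 sp3

C1 carries 4 σ bonds, giving a steric number of 4, so it is sp3.
C2 is sp: 2 σ bonds, plus two π bonds, 2 electron-density regions.
C3 is sp: 2 σ bonds, plus two π bonds, 2 electron-density regions.
C4 has 3 σ bonds, plus one π bond: steric number 3 → sp2.
C5 — 3 σ bonds, plus one π bond. Steric number 3, so sp2.
C6: 2 σ bonds, plus two π bonds — 2 electron domains, sp.
C7: 2 σ bonds, plus two π bonds — 2 electron domains, sp.
C8 is sp3: 4 σ bonds, 4 electron-density regions.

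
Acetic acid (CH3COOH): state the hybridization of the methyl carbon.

sp³

The methyl carbon carries 4 σ bonds, giving a steric number of 4, so it is sp3.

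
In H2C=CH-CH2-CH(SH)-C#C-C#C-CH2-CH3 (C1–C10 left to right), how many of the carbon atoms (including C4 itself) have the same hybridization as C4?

4

C4 is sp3 (only σ bonds).
C1: sp2
C2: sp2
C3: sp3 ✓
C4: sp3 ✓
C5: sp
C6: sp
C7: sp
C8: sp
C9: sp3 ✓
C10: sp3 ✓
4 carbons are sp3.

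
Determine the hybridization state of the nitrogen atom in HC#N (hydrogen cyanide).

The nitrogen atom carries 1 σ bond and 1 lone pair, plus two π bonds, giving a steric number of 2, so it is sp.

sp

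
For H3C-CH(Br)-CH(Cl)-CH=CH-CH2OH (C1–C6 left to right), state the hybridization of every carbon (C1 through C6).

C1 — 4 σ bonds. Steric number 4, so sp3.
C2 is sp3: 4 σ bonds, 4 electron-density regions.
C3 has 4 σ bonds: steric number 4 → sp3.
C4 (3 σ bonds, plus one π bond) has steric number 3: sp2.
C5 (3 σ bonds, plus one π bond) has steric number 3: sp2.
C6: 4 σ bonds; 4 regions of electron density → sp3.

C1 sp3, C2 sp3, C3 sp3, C4 sp2, C5 sp2, C6 sp3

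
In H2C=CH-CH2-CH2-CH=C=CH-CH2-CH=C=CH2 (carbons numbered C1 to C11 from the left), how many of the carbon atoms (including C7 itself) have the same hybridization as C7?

C7 is sp2 (one π bond).
C1: sp2 ✓
C2: sp2 ✓
C3: sp3
C4: sp3
C5: sp2 ✓
C6: sp
C7: sp2 ✓
C8: sp3
C9: sp2 ✓
C10: sp
C11: sp2 ✓
6 carbons are sp2.

6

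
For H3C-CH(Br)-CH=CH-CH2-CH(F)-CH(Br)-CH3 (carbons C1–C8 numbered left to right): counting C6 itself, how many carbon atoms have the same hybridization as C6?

C6 is sp3 (only σ bonds).
C1: sp3 ✓
C2: sp3 ✓
C3: sp2
C4: sp2
C5: sp3 ✓
C6: sp3 ✓
C7: sp3 ✓
C8: sp3 ✓
6 carbons are sp3.

6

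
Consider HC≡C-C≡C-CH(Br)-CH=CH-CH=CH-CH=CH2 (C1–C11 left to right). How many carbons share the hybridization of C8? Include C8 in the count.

C8 is sp2 (one π bond).
C1: sp
C2: sp
C3: sp
C4: sp
C5: sp3
C6: sp2 ✓
C7: sp2 ✓
C8: sp2 ✓
C9: sp2 ✓
C10: sp2 ✓
C11: sp2 ✓
6 carbons are sp2.

6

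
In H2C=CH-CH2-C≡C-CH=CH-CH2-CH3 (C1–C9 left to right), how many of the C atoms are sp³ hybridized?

C1: sp2
C2: sp2
C3: sp3 ✓
C4: sp
C5: sp
C6: sp2
C7: sp2
C8: sp3 ✓
C9: sp3 ✓
C3, C8, C9 → 3 sp3 carbons.

3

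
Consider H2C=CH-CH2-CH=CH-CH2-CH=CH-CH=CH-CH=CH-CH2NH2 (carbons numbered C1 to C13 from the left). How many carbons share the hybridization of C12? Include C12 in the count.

10

C12 is sp2 (one π bond).
C1: sp2 ✓
C2: sp2 ✓
C3: sp3
C4: sp2 ✓
C5: sp2 ✓
C6: sp3
C7: sp2 ✓
C8: sp2 ✓
C9: sp2 ✓
C10: sp2 ✓
C11: sp2 ✓
C12: sp2 ✓
C13: sp3
10 carbons are sp2.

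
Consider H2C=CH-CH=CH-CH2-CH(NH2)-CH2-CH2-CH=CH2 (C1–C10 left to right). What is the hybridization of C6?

C6: 4 σ bonds; 4 regions of electron density → sp3.

sp³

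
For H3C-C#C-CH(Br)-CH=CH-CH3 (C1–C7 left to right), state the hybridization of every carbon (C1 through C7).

C1 sp3, C2 sp, C3 sp, C4 sp3, C5 sp2, C6 sp2, C7 sp3

C1: 4 σ bonds — 4 electron domains, sp3.
C2 carries 2 σ bonds, plus two π bonds, giving a steric number of 2, so it is sp.
C3 has 2 σ bonds, plus two π bonds: steric number 2 → sp.
C4 — 4 σ bonds. Steric number 4, so sp3.
C5 — 3 σ bonds, plus one π bond. Steric number 3, so sp2.
C6 — 3 σ bonds, plus one π bond. Steric number 3, so sp2.
C7: 4 σ bonds; 4 regions of electron density → sp3.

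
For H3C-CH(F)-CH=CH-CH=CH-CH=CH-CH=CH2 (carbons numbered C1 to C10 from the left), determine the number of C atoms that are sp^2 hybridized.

8

C1: sp3
C2: sp3
C3: sp2 ✓
C4: sp2 ✓
C5: sp2 ✓
C6: sp2 ✓
C7: sp2 ✓
C8: sp2 ✓
C9: sp2 ✓
C10: sp2 ✓
C3, C4, C5, C6, C7, C8, C9, C10 → 8 sp2 carbons.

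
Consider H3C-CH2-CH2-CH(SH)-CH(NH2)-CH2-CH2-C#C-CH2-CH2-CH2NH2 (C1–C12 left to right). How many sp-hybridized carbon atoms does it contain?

C1: sp3
C2: sp3
C3: sp3
C4: sp3
C5: sp3
C6: sp3
C7: sp3
C8: sp ✓
C9: sp ✓
C10: sp3
C11: sp3
C12: sp3
C8, C9 → 2 sp carbons.

2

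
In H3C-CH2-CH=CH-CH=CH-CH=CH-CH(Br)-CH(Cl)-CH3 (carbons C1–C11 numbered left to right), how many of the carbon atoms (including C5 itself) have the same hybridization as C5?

6

C5 is sp2 (one π bond).
C1: sp3
C2: sp3
C3: sp2 ✓
C4: sp2 ✓
C5: sp2 ✓
C6: sp2 ✓
C7: sp2 ✓
C8: sp2 ✓
C9: sp3
C10: sp3
C11: sp3
6 carbons are sp2.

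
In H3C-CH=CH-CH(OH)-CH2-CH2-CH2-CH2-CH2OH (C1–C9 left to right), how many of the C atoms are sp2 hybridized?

C1: sp3
C2: sp2 ✓
C3: sp2 ✓
C4: sp3
C5: sp3
C6: sp3
C7: sp3
C8: sp3
C9: sp3
C2, C3 → 2 sp2 carbons.

2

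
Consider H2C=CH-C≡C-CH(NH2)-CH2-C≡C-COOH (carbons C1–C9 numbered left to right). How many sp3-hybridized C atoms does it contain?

C1: sp2
C2: sp2
C3: sp
C4: sp
C5: sp3 ✓
C6: sp3 ✓
C7: sp
C8: sp
C9: sp2
C5, C6 → 2 sp3 carbons.

2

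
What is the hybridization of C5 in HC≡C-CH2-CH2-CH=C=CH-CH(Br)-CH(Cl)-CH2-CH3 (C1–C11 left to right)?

sp2

C5 (3 σ bonds, plus one π bond) has steric number 3: sp2.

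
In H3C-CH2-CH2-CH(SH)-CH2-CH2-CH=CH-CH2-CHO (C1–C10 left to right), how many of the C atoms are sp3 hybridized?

C1: sp3 ✓
C2: sp3 ✓
C3: sp3 ✓
C4: sp3 ✓
C5: sp3 ✓
C6: sp3 ✓
C7: sp2
C8: sp2
C9: sp3 ✓
C10: sp2
C1, C2, C3, C4, C5, C6, C9 → 7 sp3 carbons.

7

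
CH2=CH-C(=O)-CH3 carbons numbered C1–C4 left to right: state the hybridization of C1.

C1: 3 σ bonds, plus one π bond — 3 electron domains, sp2.

sp²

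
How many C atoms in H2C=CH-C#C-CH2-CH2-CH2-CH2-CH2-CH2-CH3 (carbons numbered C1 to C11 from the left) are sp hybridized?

2

C1: sp2
C2: sp2
C3: sp ✓
C4: sp ✓
C5: sp3
C6: sp3
C7: sp3
C8: sp3
C9: sp3
C10: sp3
C11: sp3
C3, C4 → 2 sp carbons.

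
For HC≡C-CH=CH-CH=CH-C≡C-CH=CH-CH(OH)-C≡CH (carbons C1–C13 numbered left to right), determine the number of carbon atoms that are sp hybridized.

6

C1: sp ✓
C2: sp ✓
C3: sp2
C4: sp2
C5: sp2
C6: sp2
C7: sp ✓
C8: sp ✓
C9: sp2
C10: sp2
C11: sp3
C12: sp ✓
C13: sp ✓
C1, C2, C7, C8, C12, C13 → 6 sp carbons.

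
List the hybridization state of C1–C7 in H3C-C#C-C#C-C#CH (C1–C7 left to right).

C1 sp3, C2 sp, C3 sp, C4 sp, C5 sp, C6 sp, C7 sp

C1 carries 4 σ bonds, giving a steric number of 4, so it is sp3.
C2 — 2 σ bonds, plus two π bonds. Steric number 2, so sp.
C3 has 2 σ bonds, plus two π bonds: steric number 2 → sp.
C4 carries 2 σ bonds, plus two π bonds, giving a steric number of 2, so it is sp.
C5 (2 σ bonds, plus two π bonds) has steric number 2: sp.
C6 — 2 σ bonds, plus two π bonds. Steric number 2, so sp.
C7 has 2 σ bonds, plus two π bonds: steric number 2 → sp.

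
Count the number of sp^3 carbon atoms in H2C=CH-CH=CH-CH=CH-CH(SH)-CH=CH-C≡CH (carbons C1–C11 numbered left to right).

C1: sp2
C2: sp2
C3: sp2
C4: sp2
C5: sp2
C6: sp2
C7: sp3 ✓
C8: sp2
C9: sp2
C10: sp
C11: sp
C7 → 1 sp3 carbon.

1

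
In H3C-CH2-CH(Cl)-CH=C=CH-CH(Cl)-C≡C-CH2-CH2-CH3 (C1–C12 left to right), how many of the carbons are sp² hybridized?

C1: sp3
C2: sp3
C3: sp3
C4: sp2 ✓
C5: sp
C6: sp2 ✓
C7: sp3
C8: sp
C9: sp
C10: sp3
C11: sp3
C12: sp3
C4, C6 → 2 sp2 carbons.

2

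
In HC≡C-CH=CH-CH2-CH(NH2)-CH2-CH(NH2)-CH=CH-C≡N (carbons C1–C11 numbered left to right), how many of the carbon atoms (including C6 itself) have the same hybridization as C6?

4

C6 is sp3 (only σ bonds).
C1: sp
C2: sp
C3: sp2
C4: sp2
C5: sp3 ✓
C6: sp3 ✓
C7: sp3 ✓
C8: sp3 ✓
C9: sp2
C10: sp2
C11: sp
4 carbons are sp3.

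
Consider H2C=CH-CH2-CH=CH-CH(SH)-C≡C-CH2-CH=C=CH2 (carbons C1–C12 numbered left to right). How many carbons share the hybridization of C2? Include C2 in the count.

C2 is sp2 (one π bond).
C1: sp2 ✓
C2: sp2 ✓
C3: sp3
C4: sp2 ✓
C5: sp2 ✓
C6: sp3
C7: sp
C8: sp
C9: sp3
C10: sp2 ✓
C11: sp
C12: sp2 ✓
6 carbons are sp2.

6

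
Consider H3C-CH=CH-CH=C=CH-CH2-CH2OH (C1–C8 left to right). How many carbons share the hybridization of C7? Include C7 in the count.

C7 is sp3 (only σ bonds).
C1: sp3 ✓
C2: sp2
C3: sp2
C4: sp2
C5: sp
C6: sp2
C7: sp3 ✓
C8: sp3 ✓
3 carbons are sp3.

3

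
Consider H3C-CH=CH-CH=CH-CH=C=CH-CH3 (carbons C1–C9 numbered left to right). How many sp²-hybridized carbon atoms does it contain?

C1: sp3
C2: sp2 ✓
C3: sp2 ✓
C4: sp2 ✓
C5: sp2 ✓
C6: sp2 ✓
C7: sp
C8: sp2 ✓
C9: sp3
C2, C3, C4, C5, C6, C8 → 6 sp2 carbons.

6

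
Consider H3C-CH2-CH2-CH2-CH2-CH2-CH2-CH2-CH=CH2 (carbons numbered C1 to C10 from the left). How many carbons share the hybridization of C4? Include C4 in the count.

8

C4 is sp3 (only σ bonds).
C1: sp3 ✓
C2: sp3 ✓
C3: sp3 ✓
C4: sp3 ✓
C5: sp3 ✓
C6: sp3 ✓
C7: sp3 ✓
C8: sp3 ✓
C9: sp2
C10: sp2
8 carbons are sp3.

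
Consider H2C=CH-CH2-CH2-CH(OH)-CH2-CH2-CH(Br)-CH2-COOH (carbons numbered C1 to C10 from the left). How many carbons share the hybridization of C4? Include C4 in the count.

C4 is sp3 (only σ bonds).
C1: sp2
C2: sp2
C3: sp3 ✓
C4: sp3 ✓
C5: sp3 ✓
C6: sp3 ✓
C7: sp3 ✓
C8: sp3 ✓
C9: sp3 ✓
C10: sp2
7 carbons are sp3.

7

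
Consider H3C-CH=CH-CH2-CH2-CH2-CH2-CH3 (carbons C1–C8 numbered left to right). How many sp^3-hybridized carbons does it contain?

6

C1: sp3 ✓
C2: sp2
C3: sp2
C4: sp3 ✓
C5: sp3 ✓
C6: sp3 ✓
C7: sp3 ✓
C8: sp3 ✓
C1, C4, C5, C6, C7, C8 → 6 sp3 carbons.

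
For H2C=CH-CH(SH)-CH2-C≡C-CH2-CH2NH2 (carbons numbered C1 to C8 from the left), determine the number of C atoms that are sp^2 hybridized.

C1: sp2 ✓
C2: sp2 ✓
C3: sp3
C4: sp3
C5: sp
C6: sp
C7: sp3
C8: sp3
C1, C2 → 2 sp2 carbons.

2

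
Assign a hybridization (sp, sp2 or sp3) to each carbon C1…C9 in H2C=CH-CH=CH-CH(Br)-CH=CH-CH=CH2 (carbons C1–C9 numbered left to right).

C1: 3 σ bonds, plus one π bond; 3 regions of electron density → sp2.
C2 — 3 σ bonds, plus one π bond. Steric number 3, so sp2.
C3: 3 σ bonds, plus one π bond — 3 electron domains, sp2.
C4 carries 3 σ bonds, plus one π bond, giving a steric number of 3, so it is sp2.
C5 — 4 σ bonds. Steric number 4, so sp3.
C6 has 3 σ bonds, plus one π bond: steric number 3 → sp2.
C7 (3 σ bonds, plus one π bond) has steric number 3: sp2.
C8 (3 σ bonds, plus one π bond) has steric number 3: sp2.
C9 (3 σ bonds, plus one π bond) has steric number 3: sp2.

C1 sp2, C2 sp2, C3 sp2, C4 sp2, C5 sp3, C6 sp2, C7 sp2, C8 sp2, C9 sp2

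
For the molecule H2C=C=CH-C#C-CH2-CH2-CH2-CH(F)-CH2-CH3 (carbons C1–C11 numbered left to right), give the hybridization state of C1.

C1 — 3 σ bonds, plus one π bond. Steric number 3, so sp2.

sp2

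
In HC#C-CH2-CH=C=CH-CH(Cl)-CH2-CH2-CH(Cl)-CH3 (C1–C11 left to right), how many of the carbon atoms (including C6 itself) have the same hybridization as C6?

2

C6 is sp2 (one π bond).
C1: sp
C2: sp
C3: sp3
C4: sp2 ✓
C5: sp
C6: sp2 ✓
C7: sp3
C8: sp3
C9: sp3
C10: sp3
C11: sp3
2 carbons are sp2.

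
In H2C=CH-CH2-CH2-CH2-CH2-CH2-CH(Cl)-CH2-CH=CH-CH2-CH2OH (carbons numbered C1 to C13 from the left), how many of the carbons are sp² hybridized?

4

C1: sp2 ✓
C2: sp2 ✓
C3: sp3
C4: sp3
C5: sp3
C6: sp3
C7: sp3
C8: sp3
C9: sp3
C10: sp2 ✓
C11: sp2 ✓
C12: sp3
C13: sp3
C1, C2, C10, C11 → 4 sp2 carbons.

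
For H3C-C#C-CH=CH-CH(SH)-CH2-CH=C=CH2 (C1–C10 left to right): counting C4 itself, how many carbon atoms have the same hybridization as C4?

4

C4 is sp2 (one π bond).
C1: sp3
C2: sp
C3: sp
C4: sp2 ✓
C5: sp2 ✓
C6: sp3
C7: sp3
C8: sp2 ✓
C9: sp
C10: sp2 ✓
4 carbons are sp2.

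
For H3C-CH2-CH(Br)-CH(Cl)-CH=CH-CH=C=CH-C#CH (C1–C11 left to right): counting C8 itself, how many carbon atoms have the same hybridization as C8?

C8 is sp (two π bonds).
C1: sp3
C2: sp3
C3: sp3
C4: sp3
C5: sp2
C6: sp2
C7: sp2
C8: sp ✓
C9: sp2
C10: sp ✓
C11: sp ✓
3 carbons are sp.

3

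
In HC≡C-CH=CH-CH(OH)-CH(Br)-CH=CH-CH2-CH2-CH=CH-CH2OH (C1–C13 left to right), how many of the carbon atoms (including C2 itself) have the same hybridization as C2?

2

C2 is sp (two π bonds).
C1: sp ✓
C2: sp ✓
C3: sp2
C4: sp2
C5: sp3
C6: sp3
C7: sp2
C8: sp2
C9: sp3
C10: sp3
C11: sp2
C12: sp2
C13: sp3
2 carbons are sp.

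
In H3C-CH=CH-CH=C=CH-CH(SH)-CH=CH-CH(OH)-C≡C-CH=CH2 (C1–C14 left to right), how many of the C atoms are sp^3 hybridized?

3

C1: sp3 ✓
C2: sp2
C3: sp2
C4: sp2
C5: sp
C6: sp2
C7: sp3 ✓
C8: sp2
C9: sp2
C10: sp3 ✓
C11: sp
C12: sp
C13: sp2
C14: sp2
C1, C7, C10 → 3 sp3 carbons.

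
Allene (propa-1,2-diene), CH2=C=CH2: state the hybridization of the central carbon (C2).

Two σ bonds and two π bonds (one to each neighbour) → sp.

sp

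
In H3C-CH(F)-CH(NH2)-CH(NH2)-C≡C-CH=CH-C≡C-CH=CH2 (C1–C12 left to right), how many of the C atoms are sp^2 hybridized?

C1: sp3
C2: sp3
C3: sp3
C4: sp3
C5: sp
C6: sp
C7: sp2 ✓
C8: sp2 ✓
C9: sp
C10: sp
C11: sp2 ✓
C12: sp2 ✓
C7, C8, C11, C12 → 4 sp2 carbons.

4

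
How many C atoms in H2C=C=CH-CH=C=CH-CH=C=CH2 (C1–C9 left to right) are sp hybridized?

C1: sp2
C2: sp ✓
C3: sp2
C4: sp2
C5: sp ✓
C6: sp2
C7: sp2
C8: sp ✓
C9: sp2
C2, C5, C8 → 3 sp carbons.

3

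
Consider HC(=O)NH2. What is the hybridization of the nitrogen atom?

Amide resonance delocalises the N lone pair; N is planar sp2.

sp^2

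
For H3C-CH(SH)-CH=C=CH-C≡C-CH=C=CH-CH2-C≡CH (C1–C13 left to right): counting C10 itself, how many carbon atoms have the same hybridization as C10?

4

C10 is sp2 (one π bond).
C1: sp3
C2: sp3
C3: sp2 ✓
C4: sp
C5: sp2 ✓
C6: sp
C7: sp
C8: sp2 ✓
C9: sp
C10: sp2 ✓
C11: sp3
C12: sp
C13: sp
4 carbons are sp2.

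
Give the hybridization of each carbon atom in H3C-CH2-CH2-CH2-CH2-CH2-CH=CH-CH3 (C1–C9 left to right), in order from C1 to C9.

C1: 4 σ bonds — 4 electron domains, sp3.
C2 is sp3: 4 σ bonds, 4 electron-density regions.
C3 has 4 σ bonds: steric number 4 → sp3.
C4: 4 σ bonds; 4 regions of electron density → sp3.
C5: 4 σ bonds — 4 electron domains, sp3.
C6 (4 σ bonds) has steric number 4: sp3.
C7: 3 σ bonds, plus one π bond — 3 electron domains, sp2.
C8 — 3 σ bonds, plus one π bond. Steric number 3, so sp2.
C9: 4 σ bonds — 4 electron domains, sp3.

C1 sp3, C2 sp3, C3 sp3, C4 sp3, C5 sp3, C6 sp3, C7 sp2, C8 sp2, C9 sp3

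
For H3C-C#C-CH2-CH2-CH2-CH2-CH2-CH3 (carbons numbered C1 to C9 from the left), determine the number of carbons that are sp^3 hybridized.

7

C1: sp3 ✓
C2: sp
C3: sp
C4: sp3 ✓
C5: sp3 ✓
C6: sp3 ✓
C7: sp3 ✓
C8: sp3 ✓
C9: sp3 ✓
C1, C4, C5, C6, C7, C8, C9 → 7 sp3 carbons.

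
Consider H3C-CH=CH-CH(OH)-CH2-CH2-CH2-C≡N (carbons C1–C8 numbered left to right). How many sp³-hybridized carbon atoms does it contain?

C1: sp3 ✓
C2: sp2
C3: sp2
C4: sp3 ✓
C5: sp3 ✓
C6: sp3 ✓
C7: sp3 ✓
C8: sp
C1, C4, C5, C6, C7 → 5 sp3 carbons.

5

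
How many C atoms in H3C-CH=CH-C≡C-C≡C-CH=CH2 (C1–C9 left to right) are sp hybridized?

C1: sp3
C2: sp2
C3: sp2
C4: sp ✓
C5: sp ✓
C6: sp ✓
C7: sp ✓
C8: sp2
C9: sp2
C4, C5, C6, C7 → 4 sp carbons.

4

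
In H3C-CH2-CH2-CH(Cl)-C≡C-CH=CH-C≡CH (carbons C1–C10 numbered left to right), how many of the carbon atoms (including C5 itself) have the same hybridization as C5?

C5 is sp (two π bonds).
C1: sp3
C2: sp3
C3: sp3
C4: sp3
C5: sp ✓
C6: sp ✓
C7: sp2
C8: sp2
C9: sp ✓
C10: sp ✓
4 carbons are sp.

4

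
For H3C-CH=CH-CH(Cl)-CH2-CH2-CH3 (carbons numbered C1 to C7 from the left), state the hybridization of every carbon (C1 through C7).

C1: 4 σ bonds — 4 electron domains, sp3.
C2: 3 σ bonds, plus one π bond — 3 electron domains, sp2.
C3 is sp2: 3 σ bonds, plus one π bond, 3 electron-density regions.
C4 carries 4 σ bonds, giving a steric number of 4, so it is sp3.
C5 is sp3: 4 σ bonds, 4 electron-density regions.
C6 is sp3: 4 σ bonds, 4 electron-density regions.
C7: 4 σ bonds — 4 electron domains, sp3.

C1 sp3, C2 sp2, C3 sp2, C4 sp3, C5 sp3, C6 sp3, C7 sp3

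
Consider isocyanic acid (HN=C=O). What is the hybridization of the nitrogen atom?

sp^2

The nitrogen atom: 2 σ bonds and 1 lone pair, plus one π bond; 3 regions of electron density → sp2.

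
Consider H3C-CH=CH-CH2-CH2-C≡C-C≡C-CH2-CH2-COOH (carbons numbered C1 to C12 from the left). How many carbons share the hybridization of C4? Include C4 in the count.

C4 is sp3 (only σ bonds).
C1: sp3 ✓
C2: sp2
C3: sp2
C4: sp3 ✓
C5: sp3 ✓
C6: sp
C7: sp
C8: sp
C9: sp
C10: sp3 ✓
C11: sp3 ✓
C12: sp2
5 carbons are sp3.

5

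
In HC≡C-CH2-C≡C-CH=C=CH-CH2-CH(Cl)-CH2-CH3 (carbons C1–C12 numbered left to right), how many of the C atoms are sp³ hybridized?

C1: sp
C2: sp
C3: sp3 ✓
C4: sp
C5: sp
C6: sp2
C7: sp
C8: sp2
C9: sp3 ✓
C10: sp3 ✓
C11: sp3 ✓
C12: sp3 ✓
C3, C9, C10, C11, C12 → 5 sp3 carbons.

5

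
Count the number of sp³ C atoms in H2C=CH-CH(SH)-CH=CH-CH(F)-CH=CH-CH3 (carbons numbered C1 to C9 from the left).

C1: sp2
C2: sp2
C3: sp3 ✓
C4: sp2
C5: sp2
C6: sp3 ✓
C7: sp2
C8: sp2
C9: sp3 ✓
C3, C6, C9 → 3 sp3 carbons.

3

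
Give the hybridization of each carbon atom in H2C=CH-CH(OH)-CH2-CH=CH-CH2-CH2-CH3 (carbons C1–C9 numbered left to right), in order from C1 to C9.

C1 sp2, C2 sp2, C3 sp3, C4 sp3, C5 sp2, C6 sp2, C7 sp3, C8 sp3, C9 sp3

C1 carries 3 σ bonds, plus one π bond, giving a steric number of 3, so it is sp2.
C2 is sp2: 3 σ bonds, plus one π bond, 3 electron-density regions.
C3 — 4 σ bonds. Steric number 4, so sp3.
C4 — 4 σ bonds. Steric number 4, so sp3.
C5 is sp2: 3 σ bonds, plus one π bond, 3 electron-density regions.
C6 has 3 σ bonds, plus one π bond: steric number 3 → sp2.
C7 (4 σ bonds) has steric number 4: sp3.
C8 — 4 σ bonds. Steric number 4, so sp3.
C9 (4 σ bonds) has steric number 4: sp3.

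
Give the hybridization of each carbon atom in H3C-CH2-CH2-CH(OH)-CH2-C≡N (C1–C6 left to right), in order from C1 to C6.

C1 sp3, C2 sp3, C3 sp3, C4 sp3, C5 sp3, C6 sp

C1 carries 4 σ bonds, giving a steric number of 4, so it is sp3.
C2 has 4 σ bonds: steric number 4 → sp3.
C3: 4 σ bonds; 4 regions of electron density → sp3.
C4 carries 4 σ bonds, giving a steric number of 4, so it is sp3.
C5 carries 4 σ bonds, giving a steric number of 4, so it is sp3.
C6 (2 σ bonds, plus two π bonds) has steric number 2: sp.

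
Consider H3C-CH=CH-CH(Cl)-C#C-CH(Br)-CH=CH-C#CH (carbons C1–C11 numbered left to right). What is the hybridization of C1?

C1 has 4 σ bonds: steric number 4 → sp3.

sp3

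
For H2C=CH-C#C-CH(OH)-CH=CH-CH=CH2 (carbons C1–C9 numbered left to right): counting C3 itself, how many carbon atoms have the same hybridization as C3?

C3 is sp (two π bonds).
C1: sp2
C2: sp2
C3: sp ✓
C4: sp ✓
C5: sp3
C6: sp2
C7: sp2
C8: sp2
C9: sp2
2 carbons are sp.

2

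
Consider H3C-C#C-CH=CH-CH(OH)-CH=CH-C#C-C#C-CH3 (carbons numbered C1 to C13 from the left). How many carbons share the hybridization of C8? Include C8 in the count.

C8 is sp2 (one π bond).
C1: sp3
C2: sp
C3: sp
C4: sp2 ✓
C5: sp2 ✓
C6: sp3
C7: sp2 ✓
C8: sp2 ✓
C9: sp
C10: sp
C11: sp
C12: sp
C13: sp3
4 carbons are sp2.

4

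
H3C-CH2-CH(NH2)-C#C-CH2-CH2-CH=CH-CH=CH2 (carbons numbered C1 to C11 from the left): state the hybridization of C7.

sp3

C7 has 4 σ bonds: steric number 4 → sp3.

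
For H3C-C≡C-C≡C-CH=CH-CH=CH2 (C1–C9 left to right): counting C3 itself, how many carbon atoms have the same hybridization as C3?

4

C3 is sp (two π bonds).
C1: sp3
C2: sp ✓
C3: sp ✓
C4: sp ✓
C5: sp ✓
C6: sp2
C7: sp2
C8: sp2
C9: sp2
4 carbons are sp.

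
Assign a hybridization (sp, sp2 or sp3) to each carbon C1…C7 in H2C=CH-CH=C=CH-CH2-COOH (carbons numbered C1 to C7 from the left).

C1 sp2, C2 sp2, C3 sp2, C4 sp, C5 sp2, C6 sp3, C7 sp2

C1 has 3 σ bonds, plus one π bond: steric number 3 → sp2.
C2 — 3 σ bonds, plus one π bond. Steric number 3, so sp2.
C3 is sp2: 3 σ bonds, plus one π bond, 3 electron-density regions.
C4 is sp: 2 σ bonds, plus two π bonds, 2 electron-density regions.
C5 (3 σ bonds, plus one π bond) has steric number 3: sp2.
C6 — 4 σ bonds. Steric number 4, so sp3.
C7 (3 σ bonds, plus one π bond) has steric number 3: sp2.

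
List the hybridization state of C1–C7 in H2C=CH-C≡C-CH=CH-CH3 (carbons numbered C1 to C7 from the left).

C1 has 3 σ bonds, plus one π bond: steric number 3 → sp2.
C2 has 3 σ bonds, plus one π bond: steric number 3 → sp2.
C3 — 2 σ bonds, plus two π bonds. Steric number 2, so sp.
C4 is sp: 2 σ bonds, plus two π bonds, 2 electron-density regions.
C5 — 3 σ bonds, plus one π bond. Steric number 3, so sp2.
C6: 3 σ bonds, plus one π bond — 3 electron domains, sp2.
C7 — 4 σ bonds. Steric number 4, so sp3.

C1 sp2, C2 sp2, C3 sp, C4 sp, C5 sp2, C6 sp2, C7 sp3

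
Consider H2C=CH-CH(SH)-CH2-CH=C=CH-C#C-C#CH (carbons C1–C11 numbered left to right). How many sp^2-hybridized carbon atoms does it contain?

4

C1: sp2 ✓
C2: sp2 ✓
C3: sp3
C4: sp3
C5: sp2 ✓
C6: sp
C7: sp2 ✓
C8: sp
C9: sp
C10: sp
C11: sp
C1, C2, C5, C7 → 4 sp2 carbons.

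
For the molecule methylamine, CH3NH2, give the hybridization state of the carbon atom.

The carbon atom carries 4 σ bonds, giving a steric number of 4, so it is sp3.

sp³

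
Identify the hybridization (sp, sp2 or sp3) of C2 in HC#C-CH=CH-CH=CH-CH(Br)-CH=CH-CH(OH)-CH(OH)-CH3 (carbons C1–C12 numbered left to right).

sp

C2 carries 2 σ bonds, plus two π bonds, giving a steric number of 2, so it is sp.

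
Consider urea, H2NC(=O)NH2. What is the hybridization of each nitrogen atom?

sp2

Both N lone pairs are conjugated with the C=O; planar sp2.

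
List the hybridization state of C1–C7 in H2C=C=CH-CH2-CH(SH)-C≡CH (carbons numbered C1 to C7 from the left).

C1 sp2, C2 sp, C3 sp2, C4 sp3, C5 sp3, C6 sp, C7 sp

C1 has 3 σ bonds, plus one π bond: steric number 3 → sp2.
C2 has 2 σ bonds, plus two π bonds: steric number 2 → sp.
C3: 3 σ bonds, plus one π bond; 3 regions of electron density → sp2.
C4 has 4 σ bonds: steric number 4 → sp3.
C5 has 4 σ bonds: steric number 4 → sp3.
C6 carries 2 σ bonds, plus two π bonds, giving a steric number of 2, so it is sp.
C7 has 2 σ bonds, plus two π bonds: steric number 2 → sp.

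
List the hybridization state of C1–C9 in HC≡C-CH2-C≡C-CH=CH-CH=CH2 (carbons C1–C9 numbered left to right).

C1 carries 2 σ bonds, plus two π bonds, giving a steric number of 2, so it is sp.
C2 (2 σ bonds, plus two π bonds) has steric number 2: sp.
C3 (4 σ bonds) has steric number 4: sp3.
C4 carries 2 σ bonds, plus two π bonds, giving a steric number of 2, so it is sp.
C5 — 2 σ bonds, plus two π bonds. Steric number 2, so sp.
C6 carries 3 σ bonds, plus one π bond, giving a steric number of 3, so it is sp2.
C7: 3 σ bonds, plus one π bond — 3 electron domains, sp2.
C8 has 3 σ bonds, plus one π bond: steric number 3 → sp2.
C9 carries 3 σ bonds, plus one π bond, giving a steric number of 3, so it is sp2.

C1 sp, C2 sp, C3 sp3, C4 sp, C5 sp, C6 sp2, C7 sp2, C8 sp2, C9 sp2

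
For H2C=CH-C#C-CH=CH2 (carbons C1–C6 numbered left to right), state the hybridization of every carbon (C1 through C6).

C1 — 3 σ bonds, plus one π bond. Steric number 3, so sp2.
C2: 3 σ bonds, plus one π bond; 3 regions of electron density → sp2.
C3 is sp: 2 σ bonds, plus two π bonds, 2 electron-density regions.
C4: 2 σ bonds, plus two π bonds — 2 electron domains, sp.
C5 — 3 σ bonds, plus one π bond. Steric number 3, so sp2.
C6 — 3 σ bonds, plus one π bond. Steric number 3, so sp2.

C1 sp2, C2 sp2, C3 sp, C4 sp, C5 sp2, C6 sp2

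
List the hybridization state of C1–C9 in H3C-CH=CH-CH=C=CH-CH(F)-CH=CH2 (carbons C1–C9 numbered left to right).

C1: 4 σ bonds — 4 electron domains, sp3.
C2 — 3 σ bonds, plus one π bond. Steric number 3, so sp2.
C3 has 3 σ bonds, plus one π bond: steric number 3 → sp2.
C4 is sp2: 3 σ bonds, plus one π bond, 3 electron-density regions.
C5: 2 σ bonds, plus two π bonds; 2 regions of electron density → sp.
C6 carries 3 σ bonds, plus one π bond, giving a steric number of 3, so it is sp2.
C7: 4 σ bonds — 4 electron domains, sp3.
C8 has 3 σ bonds, plus one π bond: steric number 3 → sp2.
C9 carries 3 σ bonds, plus one π bond, giving a steric number of 3, so it is sp2.

C1 sp3, C2 sp2, C3 sp2, C4 sp2, C5 sp, C6 sp2, C7 sp3, C8 sp2, C9 sp2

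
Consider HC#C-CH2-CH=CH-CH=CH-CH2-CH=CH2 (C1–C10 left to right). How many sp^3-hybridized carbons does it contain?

2

C1: sp
C2: sp
C3: sp3 ✓
C4: sp2
C5: sp2
C6: sp2
C7: sp2
C8: sp3 ✓
C9: sp2
C10: sp2
C3, C8 → 2 sp3 carbons.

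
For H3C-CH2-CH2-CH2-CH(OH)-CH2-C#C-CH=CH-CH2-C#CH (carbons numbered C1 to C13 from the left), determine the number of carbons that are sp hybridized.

4

C1: sp3
C2: sp3
C3: sp3
C4: sp3
C5: sp3
C6: sp3
C7: sp ✓
C8: sp ✓
C9: sp2
C10: sp2
C11: sp3
C12: sp ✓
C13: sp ✓
C7, C8, C12, C13 → 4 sp carbons.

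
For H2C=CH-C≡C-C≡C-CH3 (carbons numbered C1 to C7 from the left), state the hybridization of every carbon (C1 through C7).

C1 sp2, C2 sp2, C3 sp, C4 sp, C5 sp, C6 sp, C7 sp3

C1: 3 σ bonds, plus one π bond; 3 regions of electron density → sp2.
C2: 3 σ bonds, plus one π bond; 3 regions of electron density → sp2.
C3 — 2 σ bonds, plus two π bonds. Steric number 2, so sp.
C4: 2 σ bonds, plus two π bonds; 2 regions of electron density → sp.
C5 (2 σ bonds, plus two π bonds) has steric number 2: sp.
C6: 2 σ bonds, plus two π bonds; 2 regions of electron density → sp.
C7 carries 4 σ bonds, giving a steric number of 4, so it is sp3.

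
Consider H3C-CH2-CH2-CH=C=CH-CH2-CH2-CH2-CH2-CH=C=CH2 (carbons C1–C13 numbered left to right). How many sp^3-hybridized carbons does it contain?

C1: sp3 ✓
C2: sp3 ✓
C3: sp3 ✓
C4: sp2
C5: sp
C6: sp2
C7: sp3 ✓
C8: sp3 ✓
C9: sp3 ✓
C10: sp3 ✓
C11: sp2
C12: sp
C13: sp2
C1, C2, C3, C7, C8, C9, C10 → 7 sp3 carbons.

7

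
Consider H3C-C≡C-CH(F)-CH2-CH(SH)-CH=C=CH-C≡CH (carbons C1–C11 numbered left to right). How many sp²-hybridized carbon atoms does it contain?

C1: sp3
C2: sp
C3: sp
C4: sp3
C5: sp3
C6: sp3
C7: sp2 ✓
C8: sp
C9: sp2 ✓
C10: sp
C11: sp
C7, C9 → 2 sp2 carbons.

2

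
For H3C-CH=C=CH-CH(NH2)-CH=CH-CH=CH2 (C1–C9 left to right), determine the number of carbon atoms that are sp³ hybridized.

2

C1: sp3 ✓
C2: sp2
C3: sp
C4: sp2
C5: sp3 ✓
C6: sp2
C7: sp2
C8: sp2
C9: sp2
C1, C5 → 2 sp3 carbons.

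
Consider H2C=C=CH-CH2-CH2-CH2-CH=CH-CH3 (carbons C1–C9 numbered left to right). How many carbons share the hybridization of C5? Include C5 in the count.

4

C5 is sp3 (only σ bonds).
C1: sp2
C2: sp
C3: sp2
C4: sp3 ✓
C5: sp3 ✓
C6: sp3 ✓
C7: sp2
C8: sp2
C9: sp3 ✓
4 carbons are sp3.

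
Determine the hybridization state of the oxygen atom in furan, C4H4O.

One O lone pair is in the aromatic π system (p orbital), the other is in an sp2 hybrid in the ring plane; O has two σ bonds + one in-plane lone pair → sp2.

sp2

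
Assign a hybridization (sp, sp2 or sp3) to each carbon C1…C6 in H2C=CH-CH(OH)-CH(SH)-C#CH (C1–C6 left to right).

C1 is sp2: 3 σ bonds, plus one π bond, 3 electron-density regions.
C2 carries 3 σ bonds, plus one π bond, giving a steric number of 3, so it is sp2.
C3: 4 σ bonds; 4 regions of electron density → sp3.
C4: 4 σ bonds; 4 regions of electron density → sp3.
C5: 2 σ bonds, plus two π bonds — 2 electron domains, sp.
C6 (2 σ bonds, plus two π bonds) has steric number 2: sp.

C1 sp2, C2 sp2, C3 sp3, C4 sp3, C5 sp, C6 sp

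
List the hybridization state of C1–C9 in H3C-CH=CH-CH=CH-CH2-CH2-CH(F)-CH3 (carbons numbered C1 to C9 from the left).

C1 has 4 σ bonds: steric number 4 → sp3.
C2: 3 σ bonds, plus one π bond — 3 electron domains, sp2.
C3 carries 3 σ bonds, plus one π bond, giving a steric number of 3, so it is sp2.
C4 — 3 σ bonds, plus one π bond. Steric number 3, so sp2.
C5: 3 σ bonds, plus one π bond — 3 electron domains, sp2.
C6 has 4 σ bonds: steric number 4 → sp3.
C7: 4 σ bonds — 4 electron domains, sp3.
C8: 4 σ bonds — 4 electron domains, sp3.
C9 (4 σ bonds) has steric number 4: sp3.

C1 sp3, C2 sp2, C3 sp2, C4 sp2, C5 sp2, C6 sp3, C7 sp3, C8 sp3, C9 sp3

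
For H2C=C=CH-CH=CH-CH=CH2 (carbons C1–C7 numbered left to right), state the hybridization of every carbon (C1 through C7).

C1: 3 σ bonds, plus one π bond — 3 electron domains, sp2.
C2: 2 σ bonds, plus two π bonds — 2 electron domains, sp.
C3: 3 σ bonds, plus one π bond — 3 electron domains, sp2.
C4 — 3 σ bonds, plus one π bond. Steric number 3, so sp2.
C5 (3 σ bonds, plus one π bond) has steric number 3: sp2.
C6 carries 3 σ bonds, plus one π bond, giving a steric number of 3, so it is sp2.
C7 has 3 σ bonds, plus one π bond: steric number 3 → sp2.

C1 sp2, C2 sp, C3 sp2, C4 sp2, C5 sp2, C6 sp2, C7 sp2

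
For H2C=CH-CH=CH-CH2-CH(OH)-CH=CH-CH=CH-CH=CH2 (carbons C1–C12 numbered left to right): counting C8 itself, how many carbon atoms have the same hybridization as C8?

C8 is sp2 (one π bond).
C1: sp2 ✓
C2: sp2 ✓
C3: sp2 ✓
C4: sp2 ✓
C5: sp3
C6: sp3
C7: sp2 ✓
C8: sp2 ✓
C9: sp2 ✓
C10: sp2 ✓
C11: sp2 ✓
C12: sp2 ✓
10 carbons are sp2.

10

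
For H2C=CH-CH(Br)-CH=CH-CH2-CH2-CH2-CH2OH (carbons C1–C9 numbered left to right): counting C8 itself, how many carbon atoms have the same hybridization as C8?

5

C8 is sp3 (only σ bonds).
C1: sp2
C2: sp2
C3: sp3 ✓
C4: sp2
C5: sp2
C6: sp3 ✓
C7: sp3 ✓
C8: sp3 ✓
C9: sp3 ✓
5 carbons are sp3.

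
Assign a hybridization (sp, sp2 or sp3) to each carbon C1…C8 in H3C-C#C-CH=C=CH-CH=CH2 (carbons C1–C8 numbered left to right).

C1 — 4 σ bonds. Steric number 4, so sp3.
C2 is sp: 2 σ bonds, plus two π bonds, 2 electron-density regions.
C3: 2 σ bonds, plus two π bonds; 2 regions of electron density → sp.
C4 is sp2: 3 σ bonds, plus one π bond, 3 electron-density regions.
C5 is sp: 2 σ bonds, plus two π bonds, 2 electron-density regions.
C6 carries 3 σ bonds, plus one π bond, giving a steric number of 3, so it is sp2.
C7: 3 σ bonds, plus one π bond — 3 electron domains, sp2.
C8: 3 σ bonds, plus one π bond — 3 electron domains, sp2.

C1 sp3, C2 sp, C3 sp, C4 sp2, C5 sp, C6 sp2, C7 sp2, C8 sp2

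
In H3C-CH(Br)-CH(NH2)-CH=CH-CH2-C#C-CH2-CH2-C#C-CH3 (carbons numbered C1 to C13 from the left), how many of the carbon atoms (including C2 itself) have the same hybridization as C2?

7

C2 is sp3 (only σ bonds).
C1: sp3 ✓
C2: sp3 ✓
C3: sp3 ✓
C4: sp2
C5: sp2
C6: sp3 ✓
C7: sp
C8: sp
C9: sp3 ✓
C10: sp3 ✓
C11: sp
C12: sp
C13: sp3 ✓
7 carbons are sp3.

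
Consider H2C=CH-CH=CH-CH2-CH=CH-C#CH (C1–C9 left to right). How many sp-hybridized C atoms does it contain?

2

C1: sp2
C2: sp2
C3: sp2
C4: sp2
C5: sp3
C6: sp2
C7: sp2
C8: sp ✓
C9: sp ✓
C8, C9 → 2 sp carbons.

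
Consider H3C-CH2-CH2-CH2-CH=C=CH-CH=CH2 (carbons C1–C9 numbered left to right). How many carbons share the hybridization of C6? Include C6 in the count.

C6 is sp (two π bonds).
C1: sp3
C2: sp3
C3: sp3
C4: sp3
C5: sp2
C6: sp ✓
C7: sp2
C8: sp2
C9: sp2
1 carbon is sp.

1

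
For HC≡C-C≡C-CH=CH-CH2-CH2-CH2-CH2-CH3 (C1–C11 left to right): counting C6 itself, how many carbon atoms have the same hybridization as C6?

2

C6 is sp2 (one π bond).
C1: sp
C2: sp
C3: sp
C4: sp
C5: sp2 ✓
C6: sp2 ✓
C7: sp3
C8: sp3
C9: sp3
C10: sp3
C11: sp3
2 carbons are sp2.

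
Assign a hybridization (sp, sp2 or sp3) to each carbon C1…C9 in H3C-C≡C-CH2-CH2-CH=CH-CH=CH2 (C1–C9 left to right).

C1 (4 σ bonds) has steric number 4: sp3.
C2 — 2 σ bonds, plus two π bonds. Steric number 2, so sp.
C3 has 2 σ bonds, plus two π bonds: steric number 2 → sp.
C4 is sp3: 4 σ bonds, 4 electron-density regions.
C5 (4 σ bonds) has steric number 4: sp3.
C6 has 3 σ bonds, plus one π bond: steric number 3 → sp2.
C7 (3 σ bonds, plus one π bond) has steric number 3: sp2.
C8 has 3 σ bonds, plus one π bond: steric number 3 → sp2.
C9 has 3 σ bonds, plus one π bond: steric number 3 → sp2.

C1 sp3, C2 sp, C3 sp, C4 sp3, C5 sp3, C6 sp2, C7 sp2, C8 sp2, C9 sp2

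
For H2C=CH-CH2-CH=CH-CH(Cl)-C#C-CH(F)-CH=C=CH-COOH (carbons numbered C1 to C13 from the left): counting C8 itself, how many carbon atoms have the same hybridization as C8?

3

C8 is sp (two π bonds).
C1: sp2
C2: sp2
C3: sp3
C4: sp2
C5: sp2
C6: sp3
C7: sp ✓
C8: sp ✓
C9: sp3
C10: sp2
C11: sp ✓
C12: sp2
C13: sp2
3 carbons are sp.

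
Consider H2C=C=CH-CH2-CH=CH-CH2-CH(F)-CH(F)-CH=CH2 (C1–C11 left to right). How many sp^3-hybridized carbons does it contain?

4

C1: sp2
C2: sp
C3: sp2
C4: sp3 ✓
C5: sp2
C6: sp2
C7: sp3 ✓
C8: sp3 ✓
C9: sp3 ✓
C10: sp2
C11: sp2
C4, C7, C8, C9 → 4 sp3 carbons.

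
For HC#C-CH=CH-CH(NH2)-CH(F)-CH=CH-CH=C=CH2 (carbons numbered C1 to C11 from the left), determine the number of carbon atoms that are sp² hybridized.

C1: sp
C2: sp
C3: sp2 ✓
C4: sp2 ✓
C5: sp3
C6: sp3
C7: sp2 ✓
C8: sp2 ✓
C9: sp2 ✓
C10: sp
C11: sp2 ✓
C3, C4, C7, C8, C9, C11 → 6 sp2 carbons.

6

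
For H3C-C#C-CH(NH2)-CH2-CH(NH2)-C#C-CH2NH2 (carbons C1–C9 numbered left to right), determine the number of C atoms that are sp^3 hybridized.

5

C1: sp3 ✓
C2: sp
C3: sp
C4: sp3 ✓
C5: sp3 ✓
C6: sp3 ✓
C7: sp
C8: sp
C9: sp3 ✓
C1, C4, C5, C6, C9 → 5 sp3 carbons.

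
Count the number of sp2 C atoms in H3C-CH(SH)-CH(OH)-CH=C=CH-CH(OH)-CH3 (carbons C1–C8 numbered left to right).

2

C1: sp3
C2: sp3
C3: sp3
C4: sp2 ✓
C5: sp
C6: sp2 ✓
C7: sp3
C8: sp3
C4, C6 → 2 sp2 carbons.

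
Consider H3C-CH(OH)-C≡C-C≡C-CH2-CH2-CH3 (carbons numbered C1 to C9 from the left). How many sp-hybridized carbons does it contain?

4

C1: sp3
C2: sp3
C3: sp ✓
C4: sp ✓
C5: sp ✓
C6: sp ✓
C7: sp3
C8: sp3
C9: sp3
C3, C4, C5, C6 → 4 sp carbons.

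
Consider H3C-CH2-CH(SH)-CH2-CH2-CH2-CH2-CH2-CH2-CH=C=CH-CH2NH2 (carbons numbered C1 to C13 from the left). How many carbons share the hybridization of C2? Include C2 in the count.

C2 is sp3 (only σ bonds).
C1: sp3 ✓
C2: sp3 ✓
C3: sp3 ✓
C4: sp3 ✓
C5: sp3 ✓
C6: sp3 ✓
C7: sp3 ✓
C8: sp3 ✓
C9: sp3 ✓
C10: sp2
C11: sp
C12: sp2
C13: sp3 ✓
10 carbons are sp3.

10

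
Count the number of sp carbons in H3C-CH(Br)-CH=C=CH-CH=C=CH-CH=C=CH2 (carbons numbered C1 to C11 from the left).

3

C1: sp3
C2: sp3
C3: sp2
C4: sp ✓
C5: sp2
C6: sp2
C7: sp ✓
C8: sp2
C9: sp2
C10: sp ✓
C11: sp2
C4, C7, C10 → 3 sp carbons.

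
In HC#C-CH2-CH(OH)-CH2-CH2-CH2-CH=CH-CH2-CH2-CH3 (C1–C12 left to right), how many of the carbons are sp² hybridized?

2

C1: sp
C2: sp
C3: sp3
C4: sp3
C5: sp3
C6: sp3
C7: sp3
C8: sp2 ✓
C9: sp2 ✓
C10: sp3
C11: sp3
C12: sp3
C8, C9 → 2 sp2 carbons.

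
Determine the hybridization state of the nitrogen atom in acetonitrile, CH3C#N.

N has one σ bond and one lone pair: steric number 2 → sp.

sp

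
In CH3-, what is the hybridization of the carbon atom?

sp³

Three σ bonds + one lone pair = steric number 4 → sp3, pyramidal.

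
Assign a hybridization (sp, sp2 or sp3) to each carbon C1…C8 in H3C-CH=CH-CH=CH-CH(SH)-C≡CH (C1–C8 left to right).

C1 sp3, C2 sp2, C3 sp2, C4 sp2, C5 sp2, C6 sp3, C7 sp, C8 sp

C1 carries 4 σ bonds, giving a steric number of 4, so it is sp3.
C2 carries 3 σ bonds, plus one π bond, giving a steric number of 3, so it is sp2.
C3 — 3 σ bonds, plus one π bond. Steric number 3, so sp2.
C4 — 3 σ bonds, plus one π bond. Steric number 3, so sp2.
C5 (3 σ bonds, plus one π bond) has steric number 3: sp2.
C6: 4 σ bonds — 4 electron domains, sp3.
C7: 2 σ bonds, plus two π bonds; 2 regions of electron density → sp.
C8 carries 2 σ bonds, plus two π bonds, giving a steric number of 2, so it is sp.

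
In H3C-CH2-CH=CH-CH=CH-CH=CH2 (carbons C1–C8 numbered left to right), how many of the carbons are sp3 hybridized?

2

C1: sp3 ✓
C2: sp3 ✓
C3: sp2
C4: sp2
C5: sp2
C6: sp2
C7: sp2
C8: sp2
C1, C2 → 2 sp3 carbons.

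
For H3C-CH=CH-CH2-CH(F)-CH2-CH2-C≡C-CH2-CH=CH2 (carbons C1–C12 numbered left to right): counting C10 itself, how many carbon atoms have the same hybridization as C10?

6

C10 is sp3 (only σ bonds).
C1: sp3 ✓
C2: sp2
C3: sp2
C4: sp3 ✓
C5: sp3 ✓
C6: sp3 ✓
C7: sp3 ✓
C8: sp
C9: sp
C10: sp3 ✓
C11: sp2
C12: sp2
6 carbons are sp3.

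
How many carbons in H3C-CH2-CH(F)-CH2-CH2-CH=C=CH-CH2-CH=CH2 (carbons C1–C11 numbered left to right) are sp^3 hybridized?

6

C1: sp3 ✓
C2: sp3 ✓
C3: sp3 ✓
C4: sp3 ✓
C5: sp3 ✓
C6: sp2
C7: sp
C8: sp2
C9: sp3 ✓
C10: sp2
C11: sp2
C1, C2, C3, C4, C5, C9 → 6 sp3 carbons.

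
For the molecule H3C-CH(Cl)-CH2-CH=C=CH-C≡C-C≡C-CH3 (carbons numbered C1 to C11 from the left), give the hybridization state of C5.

sp

C5 carries 2 σ bonds, plus two π bonds, giving a steric number of 2, so it is sp.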